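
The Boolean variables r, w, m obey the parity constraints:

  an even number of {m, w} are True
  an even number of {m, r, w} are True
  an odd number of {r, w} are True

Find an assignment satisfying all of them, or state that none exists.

r=F, w=T, m=T

{m, w}: 2 true → even ✓
{m, r, w}: 2 true → even ✓
{r, w}: 1 true → odd ✓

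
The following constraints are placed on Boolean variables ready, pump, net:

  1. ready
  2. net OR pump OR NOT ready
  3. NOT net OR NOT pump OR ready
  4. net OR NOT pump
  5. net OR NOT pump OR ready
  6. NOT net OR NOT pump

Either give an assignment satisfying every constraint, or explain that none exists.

Unit clause (ready) forces ready = True.
Set pump = False.
  then (net OR pump OR NOT ready) forces net = True.
Check each clause:
  (ready): ready holds.
  (net OR pump OR NOT ready): net holds.
  (NOT net OR NOT pump OR ready): NOT pump holds.
  (net OR NOT pump): net holds.
  (net OR NOT pump OR ready): net holds.
  (NOT net OR NOT pump): NOT pump holds.
All clauses satisfied.

ready=T, pump=F, net=T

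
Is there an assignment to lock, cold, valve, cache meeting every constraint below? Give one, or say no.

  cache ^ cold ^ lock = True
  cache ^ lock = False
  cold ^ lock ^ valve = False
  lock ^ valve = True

lock: True, cold: True, valve: False, cache: True

cache ^ cold ^ lock = T ^ T ^ T = True ✓
cache ^ lock = T ^ T = False ✓
cold ^ lock ^ valve = T ^ T ^ F = False ✓
lock ^ valve = T ^ F = True ✓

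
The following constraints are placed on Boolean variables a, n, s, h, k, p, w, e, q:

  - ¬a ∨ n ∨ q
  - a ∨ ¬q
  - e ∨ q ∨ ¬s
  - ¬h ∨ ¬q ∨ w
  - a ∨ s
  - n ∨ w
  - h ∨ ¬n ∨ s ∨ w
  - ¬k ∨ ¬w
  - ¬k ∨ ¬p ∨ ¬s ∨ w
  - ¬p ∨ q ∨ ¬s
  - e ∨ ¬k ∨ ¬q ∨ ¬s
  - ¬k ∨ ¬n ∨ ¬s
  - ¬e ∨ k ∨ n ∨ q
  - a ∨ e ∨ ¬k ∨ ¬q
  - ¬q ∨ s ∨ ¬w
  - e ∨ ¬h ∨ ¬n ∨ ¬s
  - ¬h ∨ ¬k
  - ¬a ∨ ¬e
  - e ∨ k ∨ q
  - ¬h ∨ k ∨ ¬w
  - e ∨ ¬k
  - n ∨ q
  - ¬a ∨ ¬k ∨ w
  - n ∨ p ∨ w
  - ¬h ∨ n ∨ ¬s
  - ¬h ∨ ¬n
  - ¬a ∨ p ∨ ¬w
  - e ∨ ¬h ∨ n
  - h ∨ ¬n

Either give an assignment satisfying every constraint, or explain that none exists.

a = True; n = False; s = True; h = False; k = False; p = True; w = True; e = False; q = True

Set a = True.
  then (¬a ∨ ¬e) forces e = False.
  then (e ∨ ¬k) forces k = False.
  then (e ∨ k ∨ q) forces q = True.
Set n = False.
  then (n ∨ w) forces w = True.
  then (¬q ∨ s ∨ ¬w) forces s = True.
  then (¬h ∨ k ∨ ¬w) forces h = False.
  then (¬a ∨ p ∨ ¬w) forces p = True.
All clauses satisfied.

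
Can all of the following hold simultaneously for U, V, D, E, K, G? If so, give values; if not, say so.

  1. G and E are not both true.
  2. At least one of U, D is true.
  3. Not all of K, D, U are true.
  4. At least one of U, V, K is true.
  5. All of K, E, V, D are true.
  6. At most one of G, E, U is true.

U = False; V = True; D = True; E = True; K = True; G = False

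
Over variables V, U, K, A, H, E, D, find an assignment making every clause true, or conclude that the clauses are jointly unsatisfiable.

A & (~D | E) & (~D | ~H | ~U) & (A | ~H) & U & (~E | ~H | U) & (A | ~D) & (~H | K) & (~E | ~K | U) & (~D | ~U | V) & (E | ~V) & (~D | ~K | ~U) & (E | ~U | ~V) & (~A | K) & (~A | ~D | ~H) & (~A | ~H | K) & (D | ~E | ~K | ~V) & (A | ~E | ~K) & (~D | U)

V=F, U=T, K=T, A=T, H=F, E=T, D=F

Unit clause (A) forces A = True.
Unit clause (U) forces U = True.
In (~A | K) only K is left, so K = True.
In (~D | ~K | ~U) only ~D is left, so D = False.
Set V = False.
Set H = False.
Set E = True.
All clauses satisfied.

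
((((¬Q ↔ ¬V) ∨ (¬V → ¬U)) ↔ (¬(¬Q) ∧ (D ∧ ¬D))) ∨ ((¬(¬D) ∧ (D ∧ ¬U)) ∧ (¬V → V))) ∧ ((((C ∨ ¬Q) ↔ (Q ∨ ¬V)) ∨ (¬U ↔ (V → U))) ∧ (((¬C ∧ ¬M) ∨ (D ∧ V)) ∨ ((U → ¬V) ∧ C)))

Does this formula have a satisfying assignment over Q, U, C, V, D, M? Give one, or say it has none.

Q = True, U = False, C = True, V = True, D = True, M = True

  (((¬Q ↔ ¬V) ∨ (¬V → ¬U)) ↔ (¬(¬Q) ∧ (D ∧ ¬D))) ∨ ((¬(¬D) ∧ (D ∧ ¬U)) ∧ (¬V → V)) = True
    ((¬Q ↔ ¬V) ∨ (¬V → ¬U)) ↔ (¬(¬Q) ∧ (D ∧ ¬D)) = False
      (¬Q ↔ ¬V) ∨ (¬V → ¬U) = True
        ¬Q ↔ ¬V = True
          ¬Q = False
          ¬V = False
        ¬V → ¬U = True
          ¬V = False
          ¬U = True
      ¬(¬Q) ∧ (D ∧ ¬D) = False
        ¬(¬Q) = True
          ¬Q = False
        D ∧ ¬D = False
          ¬D = False
    (¬(¬D) ∧ (D ∧ ¬U)) ∧ (¬V → V) = True
      ¬(¬D) ∧ (D ∧ ¬U) = True
        ¬(¬D) = True
          ¬D = False
        D ∧ ¬U = True
          ¬U = True
      ¬V → V = True
        ¬V = False
  (((C ∨ ¬Q) ↔ (Q ∨ ¬V)) ∨ (¬U ↔ (V → U))) ∧ (((¬C ∧ ¬M) ∨ (D ∧ V)) ∨ ((U → ¬V) ∧ C)) = True
    ((C ∨ ¬Q) ↔ (Q ∨ ¬V)) ∨ (¬U ↔ (V → U)) = True
      (C ∨ ¬Q) ↔ (Q ∨ ¬V) = True
        C ∨ ¬Q = True
          ¬Q = False
        Q ∨ ¬V = True
          ¬V = False
      ¬U ↔ (V → U) = False
        ¬U = True
        V → U = False
    ((¬C ∧ ¬M) ∨ (D ∧ V)) ∨ ((U → ¬V) ∧ C) = True
      (¬C ∧ ¬M) ∨ (D ∧ V) = True
        ¬C ∧ ¬M = False
          ¬C = False
          ¬M = False
        D ∧ V = True
      (U → ¬V) ∧ C = True
        U → ¬V = True
          ¬V = False
Both conjuncts True, so the formula holds.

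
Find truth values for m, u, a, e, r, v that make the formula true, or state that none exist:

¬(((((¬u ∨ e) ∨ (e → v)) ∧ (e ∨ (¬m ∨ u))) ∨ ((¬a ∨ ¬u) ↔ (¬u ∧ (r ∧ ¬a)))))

m = True, u = False, a = True, e = False, r = True, v = True

  ¬(((((¬u ∨ e) ∨ (e → v)) ∧ (e ∨ (¬m ∨ u))) ∨ ((¬a ∨ ¬u) ↔ (¬u ∧ (r ∧ ¬a))))) = True
    (((¬u ∨ e) ∨ (e → v)) ∧ (e ∨ (¬m ∨ u))) ∨ ((¬a ∨ ¬u) ↔ (¬u ∧ (r ∧ ¬a))) = False
      ((¬u ∨ e) ∨ (e → v)) ∧ (e ∨ (¬m ∨ u)) = False
        (¬u ∨ e) ∨ (e → v) = True
          ¬u ∨ e = True
            ¬u = True
          e → v = True
        e ∨ (¬m ∨ u) = False
          ¬m ∨ u = False
            ¬m = False
      (¬a ∨ ¬u) ↔ (¬u ∧ (r ∧ ¬a)) = False
        ¬a ∨ ¬u = True
          ¬a = False
          ¬u = True
        ¬u ∧ (r ∧ ¬a) = False
          ¬u = True
          r ∧ ¬a = False
            ¬a = False
The formula evaluates to True.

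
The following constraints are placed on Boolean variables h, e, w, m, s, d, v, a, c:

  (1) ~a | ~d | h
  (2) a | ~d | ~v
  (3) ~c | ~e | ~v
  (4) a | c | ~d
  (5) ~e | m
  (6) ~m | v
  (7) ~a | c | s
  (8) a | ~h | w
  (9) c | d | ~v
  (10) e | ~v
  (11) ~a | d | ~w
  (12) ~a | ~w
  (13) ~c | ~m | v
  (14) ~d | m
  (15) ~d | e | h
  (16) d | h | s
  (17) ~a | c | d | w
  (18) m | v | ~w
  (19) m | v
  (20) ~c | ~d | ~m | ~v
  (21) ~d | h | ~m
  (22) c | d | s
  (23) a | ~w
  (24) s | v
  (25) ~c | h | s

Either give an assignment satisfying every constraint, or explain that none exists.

h = True; e = True; w = False; m = True; s = True; d = True; v = True; a = True; c = False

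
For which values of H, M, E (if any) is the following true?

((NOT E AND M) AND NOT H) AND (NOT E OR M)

H=F; M=T; E=F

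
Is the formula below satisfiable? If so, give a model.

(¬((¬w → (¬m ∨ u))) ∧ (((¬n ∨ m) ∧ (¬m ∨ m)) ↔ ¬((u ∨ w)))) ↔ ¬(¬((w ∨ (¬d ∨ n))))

n: False; d: True; u: False; m: False; w: False

  (¬((¬w → (¬m ∨ u))) ∧ (((¬n ∨ m) ∧ (¬m ∨ m)) ↔ ¬((u ∨ w)))) ↔ ¬(¬((w ∨ (¬d ∨ n)))) = True
    ¬((¬w → (¬m ∨ u))) ∧ (((¬n ∨ m) ∧ (¬m ∨ m)) ↔ ¬((u ∨ w))) = False
      ¬((¬w → (¬m ∨ u))) = False
        ¬w → (¬m ∨ u) = True
          ¬w = True
          ¬m ∨ u = True
            ¬m = True
      ((¬n ∨ m) ∧ (¬m ∨ m)) ↔ ¬((u ∨ w)) = True
        (¬n ∨ m) ∧ (¬m ∨ m) = True
          ¬n ∨ m = True
            ¬n = True
          ¬m ∨ m = True
            ¬m = True
        ¬((u ∨ w)) = True
          u ∨ w = False
    ¬(¬((w ∨ (¬d ∨ n)))) = False
      ¬((w ∨ (¬d ∨ n))) = True
        w ∨ (¬d ∨ n) = False
          ¬d ∨ n = False
            ¬d = False
The formula evaluates to True.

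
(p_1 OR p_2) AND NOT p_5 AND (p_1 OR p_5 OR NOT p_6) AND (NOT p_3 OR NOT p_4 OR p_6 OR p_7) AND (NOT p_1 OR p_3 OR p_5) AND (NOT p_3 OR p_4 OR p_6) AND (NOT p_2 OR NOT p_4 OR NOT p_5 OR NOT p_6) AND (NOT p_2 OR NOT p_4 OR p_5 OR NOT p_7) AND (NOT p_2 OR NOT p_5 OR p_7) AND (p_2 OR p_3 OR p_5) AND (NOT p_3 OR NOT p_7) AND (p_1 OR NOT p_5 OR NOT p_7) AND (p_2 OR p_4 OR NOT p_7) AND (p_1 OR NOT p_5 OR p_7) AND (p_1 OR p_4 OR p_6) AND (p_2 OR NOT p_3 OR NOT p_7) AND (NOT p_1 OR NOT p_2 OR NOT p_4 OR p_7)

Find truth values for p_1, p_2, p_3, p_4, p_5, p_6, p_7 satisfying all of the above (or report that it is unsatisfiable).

p_1 = True; p_2 = False; p_3 = True; p_4 = True; p_5 = False; p_6 = True; p_7 = False

Unit clause (NOT p_5) forces p_5 = False.
Set p_1 = True.
  then (NOT p_1 OR p_3 OR p_5) forces p_3 = True.
  then (NOT p_3 OR NOT p_7) forces p_7 = False.
Set p_2 = False.
Set p_4 = True.
  then (NOT p_3 OR NOT p_4 OR p_6 OR p_7) forces p_6 = True.
All clauses satisfied.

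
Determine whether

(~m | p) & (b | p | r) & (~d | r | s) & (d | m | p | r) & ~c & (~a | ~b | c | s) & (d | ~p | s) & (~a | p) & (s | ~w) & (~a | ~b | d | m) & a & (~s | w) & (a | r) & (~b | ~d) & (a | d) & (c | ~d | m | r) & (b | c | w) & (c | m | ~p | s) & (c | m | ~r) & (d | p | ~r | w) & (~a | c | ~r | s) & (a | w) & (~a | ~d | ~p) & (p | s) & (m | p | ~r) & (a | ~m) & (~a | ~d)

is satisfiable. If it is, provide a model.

Unit clause (~c) forces c = False.
Unit clause (a) forces a = True.
In (~a | ~d) only ~d is left, so d = False.
In (~a | p) only p is left, so p = True.
In (d | ~p | s) only s is left, so s = True.
In (~s | w) only w is left, so w = True.
Set m = True.
Set b = True.
Set r = True.
All clauses satisfied.

a=T, m=T, w=T, b=T, s=T, r=T, d=F, p=T, c=F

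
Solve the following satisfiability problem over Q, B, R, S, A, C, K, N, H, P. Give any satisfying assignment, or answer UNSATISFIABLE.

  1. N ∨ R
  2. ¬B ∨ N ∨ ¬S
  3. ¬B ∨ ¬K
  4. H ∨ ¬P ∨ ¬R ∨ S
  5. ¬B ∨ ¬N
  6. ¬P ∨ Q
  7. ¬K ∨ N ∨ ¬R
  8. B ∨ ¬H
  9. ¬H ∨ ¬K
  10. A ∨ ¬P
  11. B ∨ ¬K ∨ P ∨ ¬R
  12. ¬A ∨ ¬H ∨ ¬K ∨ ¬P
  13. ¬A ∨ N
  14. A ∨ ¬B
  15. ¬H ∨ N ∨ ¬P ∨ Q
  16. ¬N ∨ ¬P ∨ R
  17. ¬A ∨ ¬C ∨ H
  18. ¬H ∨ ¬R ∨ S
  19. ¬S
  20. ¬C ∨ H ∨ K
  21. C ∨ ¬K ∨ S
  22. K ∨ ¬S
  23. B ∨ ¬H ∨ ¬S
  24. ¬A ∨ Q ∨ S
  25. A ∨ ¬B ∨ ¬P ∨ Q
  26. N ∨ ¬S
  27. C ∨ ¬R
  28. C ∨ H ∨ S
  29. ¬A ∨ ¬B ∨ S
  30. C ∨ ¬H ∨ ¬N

Unit clause (¬S) forces S = False.
Set Q = False.
  then (¬P ∨ Q) forces P = False.
  then (¬A ∨ Q ∨ S) forces A = False.
  then (A ∨ ¬B) forces B = False.
  then (B ∨ ¬H) forces H = False.
  then (C ∨ H ∨ S) forces C = True.
  then (¬C ∨ H ∨ K) forces K = True.
  then (B ∨ ¬K ∨ P ∨ ¬R) forces R = False.
  then (N ∨ R) forces N = True.
All clauses satisfied.

Q: False, B: False, R: False, S: False, A: False, C: True, K: True, N: True, H: False, P: False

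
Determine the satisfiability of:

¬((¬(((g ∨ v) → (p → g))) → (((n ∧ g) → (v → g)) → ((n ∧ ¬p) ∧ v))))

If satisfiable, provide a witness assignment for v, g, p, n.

v: True; g: False; p: True; n: False

  ¬((¬(((g ∨ v) → (p → g))) → (((n ∧ g) → (v → g)) → ((n ∧ ¬p) ∧ v)))) = True
    ¬(((g ∨ v) → (p → g))) → (((n ∧ g) → (v → g)) → ((n ∧ ¬p) ∧ v)) = False
      ¬(((g ∨ v) → (p → g))) = True
        (g ∨ v) → (p → g) = False
          g ∨ v = True
          p → g = False
      ((n ∧ g) → (v → g)) → ((n ∧ ¬p) ∧ v) = False
        (n ∧ g) → (v → g) = True
          n ∧ g = False
          v → g = False
        (n ∧ ¬p) ∧ v = False
          n ∧ ¬p = False
            ¬p = False
The formula evaluates to True.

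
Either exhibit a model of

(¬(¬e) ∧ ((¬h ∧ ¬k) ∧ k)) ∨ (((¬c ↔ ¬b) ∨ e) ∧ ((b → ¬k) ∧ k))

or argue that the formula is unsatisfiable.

b = False; h = True; c = False; e = True; k = True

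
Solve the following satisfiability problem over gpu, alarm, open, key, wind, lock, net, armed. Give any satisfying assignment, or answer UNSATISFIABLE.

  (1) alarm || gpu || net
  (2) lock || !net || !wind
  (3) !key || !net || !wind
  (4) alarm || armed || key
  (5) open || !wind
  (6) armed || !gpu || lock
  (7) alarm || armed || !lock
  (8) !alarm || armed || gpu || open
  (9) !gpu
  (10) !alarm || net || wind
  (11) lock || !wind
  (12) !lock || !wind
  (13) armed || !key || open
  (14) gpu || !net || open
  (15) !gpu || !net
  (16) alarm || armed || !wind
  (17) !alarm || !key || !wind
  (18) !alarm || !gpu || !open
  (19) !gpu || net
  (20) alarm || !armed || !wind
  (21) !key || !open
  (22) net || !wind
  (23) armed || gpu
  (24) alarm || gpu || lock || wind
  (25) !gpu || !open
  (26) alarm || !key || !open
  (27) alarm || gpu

gpu = False; alarm = True; open = True; key = False; wind = False; lock = True; net = True; armed = True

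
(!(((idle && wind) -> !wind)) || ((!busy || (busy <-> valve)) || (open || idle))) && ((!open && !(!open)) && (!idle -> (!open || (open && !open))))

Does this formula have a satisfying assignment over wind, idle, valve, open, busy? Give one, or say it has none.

Case open = True: the conjunct !open is False.
Case open = False: the conjunct !(!open) becomes !(!False) = False.
Both cases fail — unsatisfiable.

The formula is unsatisfiable.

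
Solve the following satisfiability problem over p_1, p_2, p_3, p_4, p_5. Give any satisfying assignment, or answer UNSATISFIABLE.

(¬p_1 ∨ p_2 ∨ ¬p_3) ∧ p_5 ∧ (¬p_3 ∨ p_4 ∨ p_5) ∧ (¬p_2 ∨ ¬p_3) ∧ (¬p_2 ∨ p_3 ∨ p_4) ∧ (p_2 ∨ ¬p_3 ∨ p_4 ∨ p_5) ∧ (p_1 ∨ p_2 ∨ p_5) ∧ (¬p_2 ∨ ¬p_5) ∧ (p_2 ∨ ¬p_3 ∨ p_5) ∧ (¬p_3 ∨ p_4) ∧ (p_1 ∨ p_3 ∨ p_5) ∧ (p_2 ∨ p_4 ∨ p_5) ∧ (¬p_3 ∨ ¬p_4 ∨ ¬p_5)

Unit clause (p_5) forces p_5 = True.
In (¬p_2 ∨ ¬p_5) only ¬p_2 is left, so p_2 = False.
Set p_1 = True.
  then (¬p_1 ∨ p_2 ∨ ¬p_3) forces p_3 = False.
Set p_4 = False.
All clauses satisfied.

p_1 = True, p_2 = False, p_3 = False, p_4 = False, p_5 = True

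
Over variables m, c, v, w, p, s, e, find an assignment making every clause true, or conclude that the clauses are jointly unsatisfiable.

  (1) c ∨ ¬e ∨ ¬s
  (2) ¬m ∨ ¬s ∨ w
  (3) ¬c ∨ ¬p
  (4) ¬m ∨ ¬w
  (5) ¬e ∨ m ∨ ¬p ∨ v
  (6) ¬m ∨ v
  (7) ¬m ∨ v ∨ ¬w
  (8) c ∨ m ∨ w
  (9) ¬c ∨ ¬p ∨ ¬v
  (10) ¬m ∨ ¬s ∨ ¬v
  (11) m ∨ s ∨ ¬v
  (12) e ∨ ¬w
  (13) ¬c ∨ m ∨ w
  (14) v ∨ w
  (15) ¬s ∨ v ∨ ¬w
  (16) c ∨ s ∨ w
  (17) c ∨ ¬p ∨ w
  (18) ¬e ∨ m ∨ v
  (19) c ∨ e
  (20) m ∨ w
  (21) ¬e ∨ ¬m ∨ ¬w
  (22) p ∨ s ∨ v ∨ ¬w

Set m = True.
  then (¬m ∨ ¬w) forces w = False.
  then (¬m ∨ v) forces v = True.
  then (¬m ∨ ¬s ∨ ¬v) forces s = False.
  then (c ∨ s ∨ w) forces c = True.
  then (¬c ∨ ¬p) forces p = False.
Set e = True.
All clauses satisfied.

m=T; c=T; v=T; w=F; p=F; s=F; e=T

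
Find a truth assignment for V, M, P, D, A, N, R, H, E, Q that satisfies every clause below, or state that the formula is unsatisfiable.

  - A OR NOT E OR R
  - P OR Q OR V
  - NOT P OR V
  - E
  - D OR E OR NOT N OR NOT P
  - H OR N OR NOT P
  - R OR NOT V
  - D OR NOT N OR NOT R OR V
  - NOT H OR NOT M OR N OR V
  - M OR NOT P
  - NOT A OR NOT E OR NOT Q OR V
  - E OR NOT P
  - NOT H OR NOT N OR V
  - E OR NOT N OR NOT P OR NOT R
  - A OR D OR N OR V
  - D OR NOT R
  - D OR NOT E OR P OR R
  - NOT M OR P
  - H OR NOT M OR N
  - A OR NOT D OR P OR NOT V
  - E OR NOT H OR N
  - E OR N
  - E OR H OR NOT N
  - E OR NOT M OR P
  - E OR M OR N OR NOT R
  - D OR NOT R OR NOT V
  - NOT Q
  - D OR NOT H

Unit clause (E) forces E = True.
Unit clause (NOT Q) forces Q = False.
Try V = False:
  (P OR Q OR V) forces P = True.
  clause (NOT P OR V) is falsified — backtrack.
So V = True.
  then (R OR NOT V) forces R = True.
  then (D OR NOT R) forces D = True.
Set M = False.
  then (M OR NOT P) forces P = False.
  then (A OR NOT D OR P OR NOT V) forces A = True.
Set N = False.
Set H = False.
All clauses satisfied.

V = True; M = False; P = False; D = True; A = True; N = False; R = True; H = False; E = True; Q = False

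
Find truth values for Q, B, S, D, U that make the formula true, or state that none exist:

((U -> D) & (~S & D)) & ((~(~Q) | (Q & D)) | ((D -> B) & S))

Q = True, B = False, S = False, D = True, U = False

  (U -> D) & (~S & D) = True
    U -> D = True
    ~S & D = True
      ~S = True
  (~(~Q) | (Q & D)) | ((D -> B) & S) = True
    ~(~Q) | (Q & D) = True
      ~(~Q) = True
        ~Q = False
      Q & D = True
    (D -> B) & S = False
      D -> B = False
Both conjuncts True, so the formula holds.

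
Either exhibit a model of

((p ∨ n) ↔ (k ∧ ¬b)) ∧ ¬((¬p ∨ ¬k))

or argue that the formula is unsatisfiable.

p = True, n = False, k = True, b = False

  (p ∨ n) ↔ (k ∧ ¬b) = True
    p ∨ n = True
    k ∧ ¬b = True
      ¬b = True
  ¬((¬p ∨ ¬k)) = True
    ¬p ∨ ¬k = False
      ¬p = False
      ¬k = False
Both conjuncts True, so the formula holds.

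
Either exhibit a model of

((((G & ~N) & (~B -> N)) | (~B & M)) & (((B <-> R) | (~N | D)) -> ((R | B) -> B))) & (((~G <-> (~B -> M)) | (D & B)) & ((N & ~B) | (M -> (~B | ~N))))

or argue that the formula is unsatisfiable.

D = True; M = False; G = True; B = True; N = False; R = False

  (((G & ~N) & (~B -> N)) | (~B & M)) & (((B <-> R) | (~N | D)) -> ((R | B) -> B)) = True
    ((G & ~N) & (~B -> N)) | (~B & M) = True
      (G & ~N) & (~B -> N) = True
        G & ~N = True
          ~N = True
        ~B -> N = True
          ~B = False
      ~B & M = False
        ~B = False
    ((B <-> R) | (~N | D)) -> ((R | B) -> B) = True
      (B <-> R) | (~N | D) = True
        B <-> R = False
        ~N | D = True
          ~N = True
      (R | B) -> B = True
        R | B = True
  ((~G <-> (~B -> M)) | (D & B)) & ((N & ~B) | (M -> (~B | ~N))) = True
    (~G <-> (~B -> M)) | (D & B) = True
      ~G <-> (~B -> M) = False
        ~G = False
        ~B -> M = True
          ~B = False
      D & B = True
    (N & ~B) | (M -> (~B | ~N)) = True
      N & ~B = False
        ~B = False
      M -> (~B | ~N) = True
        ~B | ~N = True
          ~B = False
          ~N = True
Both conjuncts True, so the formula holds.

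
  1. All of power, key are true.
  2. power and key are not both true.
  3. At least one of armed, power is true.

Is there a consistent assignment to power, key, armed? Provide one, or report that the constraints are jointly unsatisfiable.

Case power = True:
  (1) forces key = True.
  Constraint (2) is violated (power=T, key=T) — contradiction.
Case power = False:
  Constraint (1) is violated (power=F) — contradiction.
Both cases fail — unsatisfiable.

UNSATISFIABLE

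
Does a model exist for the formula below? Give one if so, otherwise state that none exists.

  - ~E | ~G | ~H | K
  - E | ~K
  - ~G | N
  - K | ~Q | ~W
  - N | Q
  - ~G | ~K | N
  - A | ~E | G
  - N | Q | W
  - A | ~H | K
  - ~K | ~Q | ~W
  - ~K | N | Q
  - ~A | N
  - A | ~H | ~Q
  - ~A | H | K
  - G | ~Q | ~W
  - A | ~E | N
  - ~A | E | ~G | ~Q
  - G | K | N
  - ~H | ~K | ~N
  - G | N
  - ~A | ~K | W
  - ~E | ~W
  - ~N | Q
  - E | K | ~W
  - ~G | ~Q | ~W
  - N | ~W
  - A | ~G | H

Set H = False.
Set G = False.
  then (G | N) forces N = True.
  then (~N | Q) forces Q = True.
  then (G | ~Q | ~W) forces W = False.
Set K = False.
  then (~A | H | K) forces A = False.
  then (A | ~E | G) forces E = False.
All clauses satisfied.

H = False, G = False, N = True, W = False, K = False, A = False, Q = True, E = False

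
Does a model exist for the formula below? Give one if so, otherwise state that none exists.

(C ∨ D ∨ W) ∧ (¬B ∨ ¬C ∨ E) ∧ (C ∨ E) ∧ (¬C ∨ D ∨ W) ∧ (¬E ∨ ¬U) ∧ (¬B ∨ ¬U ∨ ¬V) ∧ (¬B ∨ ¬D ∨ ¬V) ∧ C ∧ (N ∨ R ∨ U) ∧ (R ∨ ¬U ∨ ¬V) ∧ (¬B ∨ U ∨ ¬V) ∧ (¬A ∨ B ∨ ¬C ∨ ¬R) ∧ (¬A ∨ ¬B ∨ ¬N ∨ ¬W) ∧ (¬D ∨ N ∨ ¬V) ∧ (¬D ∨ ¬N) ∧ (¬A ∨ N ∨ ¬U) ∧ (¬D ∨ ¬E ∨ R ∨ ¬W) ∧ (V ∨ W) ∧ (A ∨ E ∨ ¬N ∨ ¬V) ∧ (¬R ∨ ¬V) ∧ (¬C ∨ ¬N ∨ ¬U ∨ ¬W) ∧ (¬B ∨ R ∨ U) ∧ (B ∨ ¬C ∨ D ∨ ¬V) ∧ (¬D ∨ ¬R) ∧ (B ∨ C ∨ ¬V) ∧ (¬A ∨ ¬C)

Unit clause (C) forces C = True.
In (¬A ∨ ¬C) only ¬A is left, so A = False.
Set D = False.
  then (¬C ∨ D ∨ W) forces W = True.
Set U = True.
  then (¬E ∨ ¬U) forces E = False.
  then (¬C ∨ ¬N ∨ ¬U ∨ ¬W) forces N = False.
  then (¬B ∨ ¬C ∨ E) forces B = False.
  then (B ∨ ¬C ∨ D ∨ ¬V) forces V = False.
Set R = True.
All clauses satisfied.

D: False, C: True, U: True, N: False, V: False, R: True, E: False, A: False, W: True, B: False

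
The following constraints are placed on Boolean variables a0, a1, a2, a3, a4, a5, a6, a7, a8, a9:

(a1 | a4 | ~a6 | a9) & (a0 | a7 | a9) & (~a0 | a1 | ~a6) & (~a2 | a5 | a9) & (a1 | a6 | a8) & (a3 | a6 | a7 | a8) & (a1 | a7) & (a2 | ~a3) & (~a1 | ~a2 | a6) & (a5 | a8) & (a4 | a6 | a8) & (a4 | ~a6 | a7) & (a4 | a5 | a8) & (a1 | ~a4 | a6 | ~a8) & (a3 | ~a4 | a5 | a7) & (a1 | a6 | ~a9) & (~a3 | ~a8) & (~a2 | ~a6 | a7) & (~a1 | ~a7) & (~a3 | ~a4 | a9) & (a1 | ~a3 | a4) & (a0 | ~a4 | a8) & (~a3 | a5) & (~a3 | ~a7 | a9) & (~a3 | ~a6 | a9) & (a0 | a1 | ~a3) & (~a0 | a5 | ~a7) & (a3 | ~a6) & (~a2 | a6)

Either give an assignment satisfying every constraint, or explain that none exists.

a0 = False; a1 = True; a2 = False; a3 = False; a4 = False; a5 = True; a6 = False; a7 = False; a8 = True; a9 = True

Set a0 = False.
Set a1 = True.
  then (~a1 | ~a7) forces a7 = False.
  then (a0 | a7 | a9) forces a9 = True.
Set a2 = False.
  then (a2 | ~a3) forces a3 = False.
  then (a3 | ~a6) forces a6 = False.
  then (a3 | a6 | a7 | a8) forces a8 = True.
Set a4 = False.
Set a5 = True.
All clauses satisfied.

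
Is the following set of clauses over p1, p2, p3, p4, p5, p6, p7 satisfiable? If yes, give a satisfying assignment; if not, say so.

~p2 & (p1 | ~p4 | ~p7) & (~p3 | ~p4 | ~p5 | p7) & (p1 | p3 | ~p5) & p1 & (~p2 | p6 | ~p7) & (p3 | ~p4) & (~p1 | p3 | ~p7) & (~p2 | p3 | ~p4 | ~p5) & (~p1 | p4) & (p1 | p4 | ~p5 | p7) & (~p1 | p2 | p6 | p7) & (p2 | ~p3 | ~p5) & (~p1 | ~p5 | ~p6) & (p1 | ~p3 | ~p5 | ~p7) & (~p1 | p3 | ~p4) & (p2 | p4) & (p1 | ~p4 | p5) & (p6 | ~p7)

p1: True, p2: False, p3: True, p4: True, p5: False, p6: True, p7: True

Unit clause (~p2) forces p2 = False.
Unit clause (p1) forces p1 = True.
In (~p1 | p4) only p4 is left, so p4 = True.
In (~p1 | p3 | ~p4) only p3 is left, so p3 = True.
In (p2 | ~p3 | ~p5) only ~p5 is left, so p5 = False.
Set p6 = True.
Set p7 = True.
All clauses satisfied.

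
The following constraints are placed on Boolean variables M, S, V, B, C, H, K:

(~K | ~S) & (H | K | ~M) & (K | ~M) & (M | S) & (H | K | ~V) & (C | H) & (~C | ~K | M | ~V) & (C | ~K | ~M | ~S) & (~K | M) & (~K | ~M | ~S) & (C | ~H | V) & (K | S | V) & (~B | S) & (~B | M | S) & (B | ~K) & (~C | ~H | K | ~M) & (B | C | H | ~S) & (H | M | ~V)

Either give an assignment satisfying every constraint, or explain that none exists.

Set M = False.
  then (M | S) forces S = True.
  then (~K | M) forces K = False.
Set V = True.
  then (H | K | ~V) forces H = True.
Set B = False.
Set C = True.
All clauses satisfied.

M = False, S = True, V = True, B = False, C = True, H = True, K = False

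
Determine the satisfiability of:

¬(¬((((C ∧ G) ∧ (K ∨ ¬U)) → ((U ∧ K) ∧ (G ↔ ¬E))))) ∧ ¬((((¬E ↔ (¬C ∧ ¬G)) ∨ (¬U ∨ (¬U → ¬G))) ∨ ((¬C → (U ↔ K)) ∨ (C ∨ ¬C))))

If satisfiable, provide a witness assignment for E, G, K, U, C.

The conjunct ¬((((¬E ↔ (¬C ∧ ¬G)) ∨ (¬U ∨ (¬U → ¬G))) ∨ ((¬C → (U ↔ K)) ∨ (C ∨ ¬C)))) is unsatisfiable on its own:
  U = True: this becomes ¬((True ∨ ((¬C → K) ∨ (C ∨ ¬C)))) = False.
  U = False: this becomes ¬((True ∨ ((¬C → ¬K) ∨ (C ∨ ¬C)))) = False.
So the whole conjunction is unsatisfiable.

The formula is unsatisfiable.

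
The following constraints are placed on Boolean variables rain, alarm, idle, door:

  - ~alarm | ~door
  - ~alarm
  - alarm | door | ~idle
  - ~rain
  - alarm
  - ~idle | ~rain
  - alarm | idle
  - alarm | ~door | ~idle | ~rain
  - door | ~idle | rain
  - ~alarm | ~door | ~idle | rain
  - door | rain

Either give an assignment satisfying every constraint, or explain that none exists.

Case alarm = True:
  Clause (~alarm) is falsified — contradiction.
Case alarm = False:
  Clause (alarm) is falsified — contradiction.
Both cases fail, so the formula is unsatisfiable.

No satisfying assignment exists.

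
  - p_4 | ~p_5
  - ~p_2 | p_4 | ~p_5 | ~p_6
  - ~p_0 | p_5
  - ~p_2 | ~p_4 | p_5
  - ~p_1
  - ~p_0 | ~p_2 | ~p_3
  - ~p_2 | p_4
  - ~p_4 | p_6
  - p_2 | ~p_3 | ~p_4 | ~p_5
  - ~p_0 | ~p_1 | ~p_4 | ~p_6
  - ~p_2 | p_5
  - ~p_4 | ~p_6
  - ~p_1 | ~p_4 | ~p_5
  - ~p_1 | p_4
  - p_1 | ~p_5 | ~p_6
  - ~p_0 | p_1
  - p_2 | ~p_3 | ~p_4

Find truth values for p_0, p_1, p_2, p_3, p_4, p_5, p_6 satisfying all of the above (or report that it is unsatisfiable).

p_0=F, p_1=F, p_2=F, p_3=F, p_4=F, p_5=F, p_6=F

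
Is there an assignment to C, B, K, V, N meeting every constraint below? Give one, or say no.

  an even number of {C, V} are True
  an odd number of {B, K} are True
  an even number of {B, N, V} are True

C = False, B = False, K = True, V = False, N = False

{C, V}: 0 true → even ✓
{B, K}: 1 true → odd ✓
{B, N, V}: 0 true → even ✓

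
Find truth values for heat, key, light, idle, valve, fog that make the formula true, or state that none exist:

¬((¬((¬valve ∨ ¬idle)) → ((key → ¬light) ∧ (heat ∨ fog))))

heat = False, key = True, light = False, idle = True, valve = True, fog = False

  ¬((¬((¬valve ∨ ¬idle)) → ((key → ¬light) ∧ (heat ∨ fog)))) = True
    ¬((¬valve ∨ ¬idle)) → ((key → ¬light) ∧ (heat ∨ fog)) = False
      ¬((¬valve ∨ ¬idle)) = True
        ¬valve ∨ ¬idle = False
          ¬valve = False
          ¬idle = False
      (key → ¬light) ∧ (heat ∨ fog) = False
        key → ¬light = True
          ¬light = True
        heat ∨ fog = False
The formula evaluates to True.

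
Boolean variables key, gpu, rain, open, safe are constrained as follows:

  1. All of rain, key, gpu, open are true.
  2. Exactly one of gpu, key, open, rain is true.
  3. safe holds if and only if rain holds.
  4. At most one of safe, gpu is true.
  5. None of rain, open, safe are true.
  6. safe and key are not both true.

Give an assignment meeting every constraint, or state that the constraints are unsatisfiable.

No satisfying assignment exists.

Case rain = True:
  Constraint (5) is violated (rain=T) — contradiction.
Case rain = False:
  Constraint (1) is violated (rain=F) — contradiction.
Both cases fail — unsatisfiable.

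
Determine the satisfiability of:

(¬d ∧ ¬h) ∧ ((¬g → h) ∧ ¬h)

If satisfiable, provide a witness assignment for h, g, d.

h = False, g = True, d = False

  ¬d ∧ ¬h = True
    ¬d = True
    ¬h = True
  (¬g → h) ∧ ¬h = True
    ¬g → h = True
      ¬g = False
    ¬h = True
Both conjuncts True, so the formula holds.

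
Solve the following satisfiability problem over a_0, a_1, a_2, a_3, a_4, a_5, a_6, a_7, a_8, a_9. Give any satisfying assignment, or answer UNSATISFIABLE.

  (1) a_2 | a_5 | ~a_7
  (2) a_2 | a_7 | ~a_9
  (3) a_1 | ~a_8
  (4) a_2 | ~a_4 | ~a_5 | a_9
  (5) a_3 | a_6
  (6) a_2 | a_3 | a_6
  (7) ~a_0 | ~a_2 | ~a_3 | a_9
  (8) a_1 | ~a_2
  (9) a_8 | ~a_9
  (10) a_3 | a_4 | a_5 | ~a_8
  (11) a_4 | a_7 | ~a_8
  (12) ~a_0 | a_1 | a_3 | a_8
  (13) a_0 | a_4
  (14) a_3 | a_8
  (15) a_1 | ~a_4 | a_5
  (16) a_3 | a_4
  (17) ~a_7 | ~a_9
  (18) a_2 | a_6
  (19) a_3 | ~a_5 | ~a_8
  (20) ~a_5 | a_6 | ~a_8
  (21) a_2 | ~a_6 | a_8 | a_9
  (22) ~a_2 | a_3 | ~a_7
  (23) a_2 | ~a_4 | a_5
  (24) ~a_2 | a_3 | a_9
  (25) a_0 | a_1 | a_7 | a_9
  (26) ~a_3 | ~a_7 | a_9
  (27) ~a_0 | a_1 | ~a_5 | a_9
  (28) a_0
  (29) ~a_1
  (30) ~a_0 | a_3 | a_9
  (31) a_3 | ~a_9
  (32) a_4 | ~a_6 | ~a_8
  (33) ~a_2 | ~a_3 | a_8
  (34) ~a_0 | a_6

Case a_1 = True:
  Clause (~a_1) is falsified — contradiction.
Case a_1 = False:
  (a_1 | ~a_8) forces a_8 = False.
  (a_1 | ~a_2) forces a_2 = False.
  (a_8 | ~a_9) forces a_9 = False.
  (a_3 | a_8) forces a_3 = True.
  (a_2 | a_6) forces a_6 = True.
  Clause (a_2 | ~a_6 | a_8 | a_9) is falsified — contradiction.
Both cases fail, so the formula is unsatisfiable.

UNSATISFIABLE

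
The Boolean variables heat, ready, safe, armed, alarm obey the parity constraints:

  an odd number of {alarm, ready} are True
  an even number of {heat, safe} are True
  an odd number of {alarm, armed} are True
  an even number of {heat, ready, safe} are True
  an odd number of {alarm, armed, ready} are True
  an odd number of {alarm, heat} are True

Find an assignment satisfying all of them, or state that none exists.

heat: False; ready: False; safe: False; armed: False; alarm: True

{alarm, ready}: 1 true → odd ✓
{heat, safe}: 0 true → even ✓
{alarm, armed}: 1 true → odd ✓
{heat, ready, safe}: 0 true → even ✓
{alarm, armed, ready}: 1 true → odd ✓
{alarm, heat}: 1 true → odd ✓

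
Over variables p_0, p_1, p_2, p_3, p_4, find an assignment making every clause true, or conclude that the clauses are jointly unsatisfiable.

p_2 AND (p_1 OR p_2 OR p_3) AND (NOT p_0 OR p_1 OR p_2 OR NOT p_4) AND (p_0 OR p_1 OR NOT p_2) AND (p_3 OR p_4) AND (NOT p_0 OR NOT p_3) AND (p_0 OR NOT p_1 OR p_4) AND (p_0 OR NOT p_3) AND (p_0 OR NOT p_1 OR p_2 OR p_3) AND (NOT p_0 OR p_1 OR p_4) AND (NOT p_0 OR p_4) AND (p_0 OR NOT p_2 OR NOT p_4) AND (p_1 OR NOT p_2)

Unit clause (p_2) forces p_2 = True.
In (p_1 OR NOT p_2) only p_1 is left, so p_1 = True.
Try p_0 = False:
  (p_0 OR NOT p_1 OR p_4) forces p_4 = True.
  clause (p_0 OR NOT p_2 OR NOT p_4) is falsified — backtrack.
So p_0 = True.
  then (NOT p_0 OR NOT p_3) forces p_3 = False.
  then (NOT p_0 OR p_4) forces p_4 = True.
All clauses satisfied.

p_0 = True, p_1 = True, p_2 = True, p_3 = False, p_4 = True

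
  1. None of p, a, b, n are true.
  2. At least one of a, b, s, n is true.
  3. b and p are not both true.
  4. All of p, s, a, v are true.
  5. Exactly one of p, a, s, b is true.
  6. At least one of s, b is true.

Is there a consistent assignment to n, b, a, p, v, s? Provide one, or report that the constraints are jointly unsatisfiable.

Case a = True:
  Constraint (1) is violated (a=T) — contradiction.
Case a = False:
  Constraint (4) is violated (a=F) — contradiction.
Both cases fail — unsatisfiable.

No satisfying assignment exists.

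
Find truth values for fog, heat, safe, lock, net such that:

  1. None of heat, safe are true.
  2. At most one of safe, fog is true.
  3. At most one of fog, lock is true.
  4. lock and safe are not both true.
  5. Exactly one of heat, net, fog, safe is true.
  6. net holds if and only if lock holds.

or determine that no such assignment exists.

fog = False; heat = False; safe = False; lock = True; net = True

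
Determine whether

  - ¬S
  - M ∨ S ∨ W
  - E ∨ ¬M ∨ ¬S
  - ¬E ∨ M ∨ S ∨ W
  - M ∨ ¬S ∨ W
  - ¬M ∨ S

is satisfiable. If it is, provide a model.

S = False, M = False, W = True, E = True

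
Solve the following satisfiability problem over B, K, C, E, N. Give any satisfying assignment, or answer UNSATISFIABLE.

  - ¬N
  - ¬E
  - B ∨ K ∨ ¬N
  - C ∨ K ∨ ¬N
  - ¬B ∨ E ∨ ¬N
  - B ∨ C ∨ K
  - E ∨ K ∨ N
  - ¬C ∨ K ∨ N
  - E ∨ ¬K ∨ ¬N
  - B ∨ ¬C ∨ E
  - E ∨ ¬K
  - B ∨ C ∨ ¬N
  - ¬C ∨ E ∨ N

Case E = True:
  Clause (¬E) is falsified — contradiction.
Case E = False:
  (¬N) forces N = False.
  (E ∨ K ∨ N) forces K = True.
  Clause (E ∨ ¬K) is falsified — contradiction.
Both cases fail, so the formula is unsatisfiable.

Unsatisfiable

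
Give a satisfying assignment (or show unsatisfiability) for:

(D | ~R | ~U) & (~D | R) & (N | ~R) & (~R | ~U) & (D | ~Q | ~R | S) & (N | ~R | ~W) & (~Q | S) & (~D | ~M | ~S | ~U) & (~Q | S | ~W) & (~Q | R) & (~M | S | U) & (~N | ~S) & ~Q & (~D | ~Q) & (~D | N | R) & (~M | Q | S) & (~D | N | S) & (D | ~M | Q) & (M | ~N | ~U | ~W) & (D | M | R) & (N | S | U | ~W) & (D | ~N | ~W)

Unit clause (~Q) forces Q = False.
Try N = False:
  (N | ~R) forces R = False.
  (~D | R) forces D = False.
  (D | ~M | Q) forces M = False.
  clause (D | M | R) is falsified — backtrack.
So N = True.
  then (~N | ~S) forces S = False.
  then (~M | Q | S) forces M = False.
Set R = True.
  then (~R | ~U) forces U = False.
Set D = True.
Set W = False.
All clauses satisfied.

N = True, R = True, D = True, M = False, U = False, Q = False, S = False, W = False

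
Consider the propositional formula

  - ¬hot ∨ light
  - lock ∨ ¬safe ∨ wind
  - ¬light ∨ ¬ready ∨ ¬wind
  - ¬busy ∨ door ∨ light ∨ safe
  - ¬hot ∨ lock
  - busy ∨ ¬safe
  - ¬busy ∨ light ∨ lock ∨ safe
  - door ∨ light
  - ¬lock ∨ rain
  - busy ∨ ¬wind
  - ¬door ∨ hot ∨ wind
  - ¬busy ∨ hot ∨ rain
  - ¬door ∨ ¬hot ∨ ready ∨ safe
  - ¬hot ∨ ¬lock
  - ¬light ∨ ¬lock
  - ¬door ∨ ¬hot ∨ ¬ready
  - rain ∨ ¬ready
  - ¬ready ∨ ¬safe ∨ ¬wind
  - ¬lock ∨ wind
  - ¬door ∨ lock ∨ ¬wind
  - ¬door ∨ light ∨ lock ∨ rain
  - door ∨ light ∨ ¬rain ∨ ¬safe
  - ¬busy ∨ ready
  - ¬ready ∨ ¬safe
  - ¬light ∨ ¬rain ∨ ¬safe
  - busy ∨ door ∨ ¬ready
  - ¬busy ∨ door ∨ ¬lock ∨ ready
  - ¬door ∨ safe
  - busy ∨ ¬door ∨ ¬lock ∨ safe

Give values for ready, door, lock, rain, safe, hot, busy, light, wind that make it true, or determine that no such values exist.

ready=F; door=F; lock=F; rain=F; safe=F; hot=F; busy=F; light=T; wind=F

Set ready = False.
  then (¬busy ∨ ready) forces busy = False.
  then (busy ∨ ¬safe) forces safe = False.
  then (busy ∨ ¬wind) forces wind = False.
  then (¬lock ∨ wind) forces lock = False.
  then (¬door ∨ safe) forces door = False.
  then (¬hot ∨ lock) forces hot = False.
  then (door ∨ light) forces light = True.
Set rain = False.
All clauses satisfied.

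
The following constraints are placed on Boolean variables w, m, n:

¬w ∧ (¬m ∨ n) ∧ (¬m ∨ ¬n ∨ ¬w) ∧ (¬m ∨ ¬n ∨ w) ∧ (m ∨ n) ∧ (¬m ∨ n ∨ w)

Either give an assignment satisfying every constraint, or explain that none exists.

w=F, m=F, n=T

Unit clause (¬w) forces w = False.
Try m = True:
  (¬m ∨ n) forces n = True.
  clause (¬m ∨ ¬n ∨ w) is falsified — backtrack.
So m = False.
  then (m ∨ n) forces n = True.
Check each clause:
  (¬w): ¬w holds.
  (¬m ∨ n): ¬m holds.
  (¬m ∨ ¬n ∨ ¬w): ¬m holds.
  (¬m ∨ ¬n ∨ w): ¬m holds.
  (m ∨ n): n holds.
  (¬m ∨ n ∨ w): ¬m holds.
All clauses satisfied.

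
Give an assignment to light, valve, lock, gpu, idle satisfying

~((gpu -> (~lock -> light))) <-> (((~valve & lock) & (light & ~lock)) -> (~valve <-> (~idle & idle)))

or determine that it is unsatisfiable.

light = False; valve = False; lock = False; gpu = True; idle = False

  ~((gpu -> (~lock -> light))) <-> (((~valve & lock) & (light & ~lock)) -> (~valve <-> (~idle & idle))) = True
    ~((gpu -> (~lock -> light))) = True
      gpu -> (~lock -> light) = False
        ~lock -> light = False
          ~lock = True
    ((~valve & lock) & (light & ~lock)) -> (~valve <-> (~idle & idle)) = True
      (~valve & lock) & (light & ~lock) = False
        ~valve & lock = False
          ~valve = True
        light & ~lock = False
          ~lock = True
      ~valve <-> (~idle & idle) = False
        ~valve = True
        ~idle & idle = False
          ~idle = True
The formula evaluates to True.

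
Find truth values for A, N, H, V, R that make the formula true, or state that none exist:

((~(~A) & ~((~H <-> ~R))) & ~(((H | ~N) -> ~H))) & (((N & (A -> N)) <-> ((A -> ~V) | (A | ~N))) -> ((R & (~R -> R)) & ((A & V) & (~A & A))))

A = True, N = False, H = True, V = False, R = False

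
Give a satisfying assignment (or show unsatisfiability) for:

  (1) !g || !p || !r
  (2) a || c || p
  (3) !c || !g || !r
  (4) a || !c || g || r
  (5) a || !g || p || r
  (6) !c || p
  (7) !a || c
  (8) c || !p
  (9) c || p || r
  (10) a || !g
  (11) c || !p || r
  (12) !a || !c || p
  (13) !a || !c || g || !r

g = False, a = True, r = False, p = True, c = True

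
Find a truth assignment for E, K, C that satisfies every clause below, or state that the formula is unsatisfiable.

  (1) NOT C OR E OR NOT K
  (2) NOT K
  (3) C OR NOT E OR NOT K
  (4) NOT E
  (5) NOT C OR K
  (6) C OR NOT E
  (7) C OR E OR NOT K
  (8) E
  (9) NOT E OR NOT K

UNSATISFIABLE

Case E = True:
  Clause (NOT E) is falsified — contradiction.
Case E = False:
  Clause (E) is falsified — contradiction.
Both cases fail, so the formula is unsatisfiable.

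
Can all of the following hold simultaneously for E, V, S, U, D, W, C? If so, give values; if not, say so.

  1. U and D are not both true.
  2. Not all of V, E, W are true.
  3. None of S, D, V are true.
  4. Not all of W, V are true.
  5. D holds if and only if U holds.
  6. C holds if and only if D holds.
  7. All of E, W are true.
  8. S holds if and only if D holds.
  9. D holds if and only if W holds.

Case W = True:
  (3) forces S = False.
  (3) forces D = False.
  Constraint (9) is violated (D=F, W=T) — contradiction.
Case W = False:
  Constraint (7) is violated (W=F) — contradiction.
Both cases fail — unsatisfiable.

Unsatisfiable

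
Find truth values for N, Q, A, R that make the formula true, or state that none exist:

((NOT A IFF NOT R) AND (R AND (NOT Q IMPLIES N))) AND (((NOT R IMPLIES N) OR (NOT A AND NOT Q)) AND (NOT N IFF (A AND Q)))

N=T, Q=F, A=T, R=T

  (NOT A IFF NOT R) AND (R AND (NOT Q IMPLIES N)) = True
    NOT A IFF NOT R = True
      NOT A = False
      NOT R = False
    R AND (NOT Q IMPLIES N) = True
      NOT Q IMPLIES N = True
        NOT Q = True
  ((NOT R IMPLIES N) OR (NOT A AND NOT Q)) AND (NOT N IFF (A AND Q)) = True
    (NOT R IMPLIES N) OR (NOT A AND NOT Q) = True
      NOT R IMPLIES N = True
        NOT R = False
      NOT A AND NOT Q = False
        NOT A = False
        NOT Q = True
    NOT N IFF (A AND Q) = True
      NOT N = False
      A AND Q = False
Both conjuncts True, so the formula holds.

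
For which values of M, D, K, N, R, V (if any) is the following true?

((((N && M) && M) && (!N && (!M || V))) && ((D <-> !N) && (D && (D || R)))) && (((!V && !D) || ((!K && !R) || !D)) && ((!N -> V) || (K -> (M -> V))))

Case N = True: the conjunct !N is False.
Case N = False: the conjunct N is False.
Both cases fail — unsatisfiable.

The formula is unsatisfiable.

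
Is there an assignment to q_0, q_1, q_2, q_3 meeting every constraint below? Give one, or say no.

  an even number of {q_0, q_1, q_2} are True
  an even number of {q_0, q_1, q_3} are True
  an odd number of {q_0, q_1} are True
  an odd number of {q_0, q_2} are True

q_0: False, q_1: True, q_2: True, q_3: True

{q_0, q_1, q_2}: 2 true → even ✓
{q_0, q_1, q_3}: 2 true → even ✓
{q_0, q_1}: 1 true → odd ✓
{q_0, q_2}: 1 true → odd ✓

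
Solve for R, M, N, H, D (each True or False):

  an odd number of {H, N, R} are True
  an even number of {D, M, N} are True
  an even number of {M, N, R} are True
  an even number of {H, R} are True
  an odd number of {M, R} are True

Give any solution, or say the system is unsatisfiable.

R = True, M = False, N = True, H = True, D = True

{H, N, R}: 3 true → odd ✓
{D, M, N}: 2 true → even ✓
{M, N, R}: 2 true → even ✓
{H, R}: 2 true → even ✓
{M, R}: 1 true → odd ✓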